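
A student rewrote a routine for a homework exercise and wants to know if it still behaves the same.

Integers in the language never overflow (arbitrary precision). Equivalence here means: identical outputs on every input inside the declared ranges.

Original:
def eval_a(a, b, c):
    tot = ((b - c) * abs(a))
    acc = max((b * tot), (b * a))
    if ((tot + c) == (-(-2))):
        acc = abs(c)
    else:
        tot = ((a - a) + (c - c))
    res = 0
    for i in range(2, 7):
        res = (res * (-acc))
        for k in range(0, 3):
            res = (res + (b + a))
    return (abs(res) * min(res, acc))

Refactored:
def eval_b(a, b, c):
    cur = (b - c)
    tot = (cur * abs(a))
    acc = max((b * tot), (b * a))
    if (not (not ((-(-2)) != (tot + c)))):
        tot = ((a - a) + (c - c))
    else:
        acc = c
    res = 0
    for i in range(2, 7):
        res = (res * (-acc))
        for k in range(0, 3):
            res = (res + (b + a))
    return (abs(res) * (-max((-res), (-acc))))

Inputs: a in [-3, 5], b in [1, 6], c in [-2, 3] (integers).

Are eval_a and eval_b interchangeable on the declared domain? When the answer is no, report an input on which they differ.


Try a=-1, b=2, c=-2.
eval_a: tot=4, then acc=8, then ((tot + c) == (-(-2))) is true, then acc=2, then res=0, then (i=2), then res=0, then (k=0), then res=1, then (k=1), then res=2, then (k=2), then res=3, then (i=3), then res=-6, then (k=0), then res=-5, then (k=1), then res=-4, then (k=2), then res=-3, then (i=4), then res=6, then (k=0), then res=7, then (k=1), then res=8, then (k=2), then res=9, then (i=5), then res=-18, then (k=0), then res=-17, then (k=1), then res=-16, then (k=2), then res=-15, then (i=6), then res=30, then (k=0), then res=31, then (k=1), then res=32, then (k=2), then res=33, then returns 66
eval_b: cur=4, then tot=4, then acc=8, then (not (not ((-(-2)) != (tot + c)))) is false, then acc=-2, then res=0, then (i=2), then res=0, then (k=0), then res=1, then (k=1), then res=2, then (k=2), then res=3, then (i=3), then res=6, then (k=0), then res=7, then (k=1), then res=8, then (k=2), then res=9, then (i=4), then res=18, then (k=0), then res=19, then (k=1), then res=20, then (k=2), then res=21, then (i=5), then res=42, then (k=0), then res=43, then (k=1), then res=44, then (k=2), then res=45, then (i=6), then res=90, then (k=0), then res=91, then (k=1), then res=92, then (k=2), then res=93, then returns -186
66 and -186 differ, so these are not the same function on this domain.
verdict: not equivalent; witness: a=-1, b=2, c=-2


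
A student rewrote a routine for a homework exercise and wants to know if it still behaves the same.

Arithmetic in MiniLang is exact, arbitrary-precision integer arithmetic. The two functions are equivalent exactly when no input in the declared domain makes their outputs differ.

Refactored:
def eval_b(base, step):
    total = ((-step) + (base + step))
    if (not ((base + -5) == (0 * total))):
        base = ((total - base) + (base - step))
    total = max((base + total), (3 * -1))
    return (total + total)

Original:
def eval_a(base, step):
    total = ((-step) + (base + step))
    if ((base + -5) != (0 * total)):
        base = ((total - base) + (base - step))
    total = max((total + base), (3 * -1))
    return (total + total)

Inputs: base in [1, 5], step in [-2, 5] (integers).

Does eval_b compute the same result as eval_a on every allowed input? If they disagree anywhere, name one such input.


Reading the diff, among the changes: comparison usage differs, and boolean connective usage differs.
Spot check at base=2, step=-2 — eval_a: total = 2; ((base + -5) != (0 * total)) -> true; base = 4; total = 6; return 12. eval_b: total = 2; (not ((base + -5) == (0 * total))) -> true; base = 4; total = 6; return 12. Both give 12.
Checked all 40 inputs in the declared domain: the outputs agree on every one.
verdict: equivalent


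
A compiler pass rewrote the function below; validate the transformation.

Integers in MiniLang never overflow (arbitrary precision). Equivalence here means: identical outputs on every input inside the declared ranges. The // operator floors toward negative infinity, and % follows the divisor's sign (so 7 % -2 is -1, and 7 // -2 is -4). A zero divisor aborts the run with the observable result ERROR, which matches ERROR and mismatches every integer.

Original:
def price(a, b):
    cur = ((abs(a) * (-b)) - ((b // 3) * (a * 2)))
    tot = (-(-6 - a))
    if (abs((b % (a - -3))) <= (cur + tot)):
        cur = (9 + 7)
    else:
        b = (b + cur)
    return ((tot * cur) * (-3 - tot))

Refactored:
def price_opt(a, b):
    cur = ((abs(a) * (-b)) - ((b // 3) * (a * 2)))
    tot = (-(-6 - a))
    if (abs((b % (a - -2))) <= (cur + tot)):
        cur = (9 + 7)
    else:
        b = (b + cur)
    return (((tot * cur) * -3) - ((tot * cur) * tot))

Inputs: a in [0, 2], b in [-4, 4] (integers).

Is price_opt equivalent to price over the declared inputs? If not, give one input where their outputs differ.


Take a=1, b=3.
price: cur = -5; tot = 7; (abs((b % (a - -3))) <= (cur + tot)) -> false; b = -2; return 350
price_opt: cur = -5; tot = 7; (abs((b % (a - -2))) <= (cur + tot)) -> true; cur = 16; return -1120
350 and -1120 differ, so these are not the same function on this domain.
verdict: not equivalent; witness: a=1, b=3


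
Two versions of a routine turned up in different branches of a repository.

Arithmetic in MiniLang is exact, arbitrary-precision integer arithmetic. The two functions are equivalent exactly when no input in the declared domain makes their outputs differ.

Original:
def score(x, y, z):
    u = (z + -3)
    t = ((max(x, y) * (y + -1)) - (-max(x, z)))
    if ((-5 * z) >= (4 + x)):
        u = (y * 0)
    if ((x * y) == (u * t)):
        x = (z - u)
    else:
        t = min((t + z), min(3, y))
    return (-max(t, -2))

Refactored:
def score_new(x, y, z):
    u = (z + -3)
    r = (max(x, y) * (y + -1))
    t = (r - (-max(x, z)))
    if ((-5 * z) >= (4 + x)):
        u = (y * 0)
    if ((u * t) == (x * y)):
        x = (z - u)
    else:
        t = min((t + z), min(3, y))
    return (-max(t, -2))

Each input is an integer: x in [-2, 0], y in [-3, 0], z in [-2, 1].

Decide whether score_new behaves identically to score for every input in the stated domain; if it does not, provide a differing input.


The two versions differ — the changes include statement counts differ, plus local variable names differ.
One worked example (x=0, y=0, z=-1) — score: u := -4 | t := 0 | ((-5 * z) >= (4 + x)): true | u := 0 | ((x * y) == (u * t)): true | x := -1 | result 0; score_new: u := -4 | r := 0 | t := 0 | ((-5 * z) >= (4 + x)): true | u := 0 | ((u * t) == (x * y)): true | x := -1 | result 0; agreement on 0.
Every one of the 48 inputs gives matching results.
verdict: equivalent


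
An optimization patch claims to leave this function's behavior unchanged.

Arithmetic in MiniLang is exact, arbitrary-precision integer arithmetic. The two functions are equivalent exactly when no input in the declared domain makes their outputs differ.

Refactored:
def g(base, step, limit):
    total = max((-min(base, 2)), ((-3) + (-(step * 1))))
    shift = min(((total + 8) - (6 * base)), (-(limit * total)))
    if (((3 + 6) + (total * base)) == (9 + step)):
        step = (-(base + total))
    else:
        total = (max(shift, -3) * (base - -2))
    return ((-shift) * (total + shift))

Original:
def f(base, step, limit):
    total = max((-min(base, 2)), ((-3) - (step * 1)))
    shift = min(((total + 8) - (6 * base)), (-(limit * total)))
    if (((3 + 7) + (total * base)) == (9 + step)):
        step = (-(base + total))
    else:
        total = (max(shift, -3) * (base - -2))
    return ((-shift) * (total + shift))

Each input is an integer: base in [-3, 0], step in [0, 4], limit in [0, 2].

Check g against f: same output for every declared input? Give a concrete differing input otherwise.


At base=-1, step=0, limit=1: f gives 0, g gives -2.
verdict: not equivalent; witness: base=-1, step=0, limit=1


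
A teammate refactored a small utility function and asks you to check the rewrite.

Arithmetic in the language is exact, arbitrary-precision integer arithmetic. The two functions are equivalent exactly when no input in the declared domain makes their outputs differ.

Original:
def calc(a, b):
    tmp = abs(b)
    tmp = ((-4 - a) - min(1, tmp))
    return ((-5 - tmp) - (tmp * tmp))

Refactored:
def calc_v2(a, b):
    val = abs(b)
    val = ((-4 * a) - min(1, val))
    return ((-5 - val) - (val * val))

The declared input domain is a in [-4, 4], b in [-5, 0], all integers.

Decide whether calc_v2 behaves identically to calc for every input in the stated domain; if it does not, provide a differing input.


There is a counterexample at a=-4, b=-5: -5 on one side, -245 on the other.
calc: tmp=5, then tmp=-1, then returns -5
calc_v2: val=5, then val=15, then returns -245
verdict: not equivalent; witness: a=-4, b=-5


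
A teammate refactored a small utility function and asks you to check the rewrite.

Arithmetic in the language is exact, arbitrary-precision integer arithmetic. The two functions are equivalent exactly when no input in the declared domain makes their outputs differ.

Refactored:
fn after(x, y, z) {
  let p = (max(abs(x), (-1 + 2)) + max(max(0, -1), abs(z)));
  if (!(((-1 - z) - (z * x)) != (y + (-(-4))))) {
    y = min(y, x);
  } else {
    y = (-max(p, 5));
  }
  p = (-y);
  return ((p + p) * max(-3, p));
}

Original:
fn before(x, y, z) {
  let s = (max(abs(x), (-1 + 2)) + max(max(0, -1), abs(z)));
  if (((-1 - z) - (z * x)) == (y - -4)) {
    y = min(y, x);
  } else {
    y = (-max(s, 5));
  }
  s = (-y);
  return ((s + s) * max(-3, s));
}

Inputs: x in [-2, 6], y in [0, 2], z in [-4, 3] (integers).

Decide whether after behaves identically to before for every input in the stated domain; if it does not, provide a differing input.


Side by side, the visible changes include: local variable names differ, and comparison usage differs, and arithmetic usage differs, and boolean connective usage differs.
Tracing x=5, y=2, z=-3: before: s=8, then (((-1 - z) - (z * x)) == (y - -4)) is false, then y=-8, then s=8, then returns 128 | after: p=8, then (!(((-1 - z) - (z * x)) != (y + (-(-4))))) is false, then y=-8, then p=8, then returns 128 — matching result 128.
Across all 216 domain points the two functions coincide.
verdict: equivalent


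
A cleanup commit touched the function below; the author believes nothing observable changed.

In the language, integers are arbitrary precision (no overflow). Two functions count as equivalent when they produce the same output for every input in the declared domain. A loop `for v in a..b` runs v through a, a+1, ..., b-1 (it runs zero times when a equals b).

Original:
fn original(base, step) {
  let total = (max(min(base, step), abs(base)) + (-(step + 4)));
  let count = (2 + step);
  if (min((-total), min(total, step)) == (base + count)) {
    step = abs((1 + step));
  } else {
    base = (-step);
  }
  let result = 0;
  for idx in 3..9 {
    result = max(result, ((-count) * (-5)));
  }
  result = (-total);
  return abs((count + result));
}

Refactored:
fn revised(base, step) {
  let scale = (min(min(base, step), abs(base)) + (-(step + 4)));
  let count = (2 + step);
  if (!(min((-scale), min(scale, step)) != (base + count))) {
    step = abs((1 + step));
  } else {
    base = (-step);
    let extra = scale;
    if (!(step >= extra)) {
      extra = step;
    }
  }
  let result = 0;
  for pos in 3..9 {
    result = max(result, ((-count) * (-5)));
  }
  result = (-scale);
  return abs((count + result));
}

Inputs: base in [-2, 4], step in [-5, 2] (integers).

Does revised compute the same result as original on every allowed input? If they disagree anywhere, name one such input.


Consider the input base=-2, step=-5.
original: total := 3 | count := -3 | (min((-total), min(total, step)) == (base + count)): true | step := 4 | result := 0 | iter idx=3: | result := 0 | iter idx=4: | result := 0 | iter idx=5: | result := 0 | iter idx=6: | result := 0 | iter idx=7: | result := 0 | iter idx=8: | result := 0 | result := -3 | result 6
revised: scale := -4 | count := -3 | (!(min((-scale), min(scale, step)) != (base + count))): true | step := 4 | result := 0 | iter pos=3: | result := 0 | iter pos=4: | result := 0 | iter pos=5: | result := 0 | iter pos=6: | result := 0 | iter pos=7: | result := 0 | iter pos=8: | result := 0 | result := 4 | result 1
6 against 1: the behavior changed.
verdict: not equivalent; witness: base=-2, step=-5


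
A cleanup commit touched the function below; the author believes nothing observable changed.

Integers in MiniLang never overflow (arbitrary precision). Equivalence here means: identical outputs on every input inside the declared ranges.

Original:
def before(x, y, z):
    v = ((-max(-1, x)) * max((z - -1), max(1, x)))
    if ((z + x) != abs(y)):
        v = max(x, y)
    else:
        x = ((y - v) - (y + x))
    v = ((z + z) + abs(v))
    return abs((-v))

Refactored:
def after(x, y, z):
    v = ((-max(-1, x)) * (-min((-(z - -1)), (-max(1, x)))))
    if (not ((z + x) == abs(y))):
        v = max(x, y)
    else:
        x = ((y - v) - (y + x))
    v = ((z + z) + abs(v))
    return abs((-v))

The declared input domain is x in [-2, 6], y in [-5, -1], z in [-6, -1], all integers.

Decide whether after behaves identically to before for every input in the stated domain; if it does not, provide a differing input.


Differences: boolean connective usage differs; and comparison usage differs; and min/max/abs usage differs — yet all 270 inputs agree.
verdict: equivalent


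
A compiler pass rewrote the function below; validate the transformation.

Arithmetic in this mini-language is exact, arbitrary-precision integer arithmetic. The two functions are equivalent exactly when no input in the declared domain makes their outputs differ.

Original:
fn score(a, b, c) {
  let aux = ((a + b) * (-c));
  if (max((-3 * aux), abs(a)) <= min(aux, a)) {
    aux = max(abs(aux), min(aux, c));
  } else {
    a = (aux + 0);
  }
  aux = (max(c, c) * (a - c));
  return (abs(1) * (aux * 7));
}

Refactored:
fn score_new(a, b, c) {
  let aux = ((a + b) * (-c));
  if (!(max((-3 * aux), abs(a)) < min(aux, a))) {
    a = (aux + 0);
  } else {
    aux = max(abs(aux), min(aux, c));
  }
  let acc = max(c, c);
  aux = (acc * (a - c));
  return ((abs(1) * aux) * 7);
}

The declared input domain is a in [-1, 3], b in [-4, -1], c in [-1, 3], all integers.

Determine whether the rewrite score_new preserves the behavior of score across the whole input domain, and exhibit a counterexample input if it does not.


The rewrite breaks on a=0, b=-4, c=1, where the results are -7 and 21.
score: aux=4, then (max((-3 * aux), abs(a)) <= min(aux, a)) is true, then aux=4, then aux=-1, then returns -7
score_new: aux=4, then (!(max((-3 * aux), abs(a)) < min(aux, a))) is true, then a=4, then acc=1, then aux=3, then returns 21
verdict: not equivalent; witness: a=0, b=-4, c=1


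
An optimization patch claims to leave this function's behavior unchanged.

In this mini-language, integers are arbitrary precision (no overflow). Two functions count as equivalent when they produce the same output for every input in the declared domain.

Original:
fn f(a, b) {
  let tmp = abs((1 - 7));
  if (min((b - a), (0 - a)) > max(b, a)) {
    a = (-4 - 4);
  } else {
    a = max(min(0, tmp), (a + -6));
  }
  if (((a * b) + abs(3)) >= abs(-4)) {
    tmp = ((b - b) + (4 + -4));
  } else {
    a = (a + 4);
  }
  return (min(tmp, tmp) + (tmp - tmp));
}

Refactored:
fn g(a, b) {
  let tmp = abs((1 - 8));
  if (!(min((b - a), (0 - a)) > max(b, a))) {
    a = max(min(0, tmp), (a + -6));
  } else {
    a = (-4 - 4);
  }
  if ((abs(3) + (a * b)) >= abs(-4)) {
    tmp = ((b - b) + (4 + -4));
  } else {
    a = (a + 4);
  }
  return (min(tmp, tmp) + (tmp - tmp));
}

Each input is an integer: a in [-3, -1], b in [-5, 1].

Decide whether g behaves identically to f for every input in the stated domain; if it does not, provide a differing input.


a=-3, b=0 yields 6 from f but 7 from g.
verdict: not equivalent; witness: a=-3, b=0


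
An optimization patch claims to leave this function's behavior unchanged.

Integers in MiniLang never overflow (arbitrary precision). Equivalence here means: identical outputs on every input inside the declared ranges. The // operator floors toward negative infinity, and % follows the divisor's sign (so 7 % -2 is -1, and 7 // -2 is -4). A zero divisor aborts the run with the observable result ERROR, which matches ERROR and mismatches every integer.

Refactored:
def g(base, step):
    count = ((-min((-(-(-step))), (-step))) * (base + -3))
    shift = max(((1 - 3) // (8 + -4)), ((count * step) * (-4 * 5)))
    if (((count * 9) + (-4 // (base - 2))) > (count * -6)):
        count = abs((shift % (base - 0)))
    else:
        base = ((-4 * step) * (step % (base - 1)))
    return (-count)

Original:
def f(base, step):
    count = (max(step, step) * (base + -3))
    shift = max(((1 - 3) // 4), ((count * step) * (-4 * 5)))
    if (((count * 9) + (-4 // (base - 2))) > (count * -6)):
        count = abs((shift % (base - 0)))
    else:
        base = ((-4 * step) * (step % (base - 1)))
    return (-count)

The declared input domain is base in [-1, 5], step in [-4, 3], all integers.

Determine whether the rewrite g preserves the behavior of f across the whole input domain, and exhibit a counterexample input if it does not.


Although constant usage differs; and min/max/abs usage differs; and arithmetic usage differs, 56/56 inputs agree.
verdict: equivalent


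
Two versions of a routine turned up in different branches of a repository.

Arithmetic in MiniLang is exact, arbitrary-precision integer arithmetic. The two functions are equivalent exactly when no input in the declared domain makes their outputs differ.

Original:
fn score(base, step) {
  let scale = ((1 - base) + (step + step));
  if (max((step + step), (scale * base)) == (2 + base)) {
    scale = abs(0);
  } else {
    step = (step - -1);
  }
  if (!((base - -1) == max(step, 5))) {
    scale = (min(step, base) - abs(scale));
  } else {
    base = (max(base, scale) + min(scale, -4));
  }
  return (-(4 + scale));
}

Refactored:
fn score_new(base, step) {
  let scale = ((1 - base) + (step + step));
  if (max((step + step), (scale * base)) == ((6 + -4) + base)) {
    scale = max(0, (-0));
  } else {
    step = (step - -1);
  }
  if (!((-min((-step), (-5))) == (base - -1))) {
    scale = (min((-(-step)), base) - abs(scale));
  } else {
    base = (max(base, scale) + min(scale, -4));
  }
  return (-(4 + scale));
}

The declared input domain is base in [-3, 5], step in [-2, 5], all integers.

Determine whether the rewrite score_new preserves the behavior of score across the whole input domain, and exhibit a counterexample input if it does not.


Comparing the listings, the differences include: constant usage differs, arithmetic usage differs, min/max/abs usage differs.
One worked example (base=-2, step=4) — score: scale becomes 11; next (max((step + step), (scale * base)) == (2 + base)) evaluates to false; next step becomes 5; next (!((base - -1) == max(step, 5))) evaluates to true; next scale becomes -13; next final value 9; score_new: scale becomes 11; next (max((step + step), (scale * base)) == ((6 + -4) + base)) evaluates to false; next step becomes 5; next (!((-min((-step), (-5))) == (base - -1))) evaluates to true; next scale becomes -13; next final value 9; agreement on 9.
Checked all 72 inputs in the declared domain: the outputs agree on every one.
verdict: equivalent


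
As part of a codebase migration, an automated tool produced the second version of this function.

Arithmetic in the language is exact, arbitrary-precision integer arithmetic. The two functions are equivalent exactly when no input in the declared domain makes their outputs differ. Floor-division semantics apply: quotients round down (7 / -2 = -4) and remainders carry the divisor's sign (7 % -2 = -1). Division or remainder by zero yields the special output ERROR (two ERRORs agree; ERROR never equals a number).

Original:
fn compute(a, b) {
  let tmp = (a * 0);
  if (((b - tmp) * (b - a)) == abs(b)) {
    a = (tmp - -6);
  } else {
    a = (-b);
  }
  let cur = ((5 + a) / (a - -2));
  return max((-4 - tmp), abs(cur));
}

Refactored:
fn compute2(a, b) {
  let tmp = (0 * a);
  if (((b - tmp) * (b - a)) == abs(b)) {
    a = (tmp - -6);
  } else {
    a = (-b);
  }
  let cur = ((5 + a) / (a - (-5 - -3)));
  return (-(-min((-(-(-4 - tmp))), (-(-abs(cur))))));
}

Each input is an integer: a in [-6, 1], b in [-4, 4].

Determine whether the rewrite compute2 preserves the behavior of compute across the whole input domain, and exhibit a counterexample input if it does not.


The rewrite breaks on a=-6, b=-4, where the results are 1 and -4.
compute: tmp=0, then (((b - tmp) * (b - a)) == abs(b)) is false, then a=4, then cur=1, then returns 1
compute2: tmp=0, then (((b - tmp) * (b - a)) == abs(b)) is false, then a=4, then cur=1, then returns -4
verdict: not equivalent; witness: a=-6, b=-4


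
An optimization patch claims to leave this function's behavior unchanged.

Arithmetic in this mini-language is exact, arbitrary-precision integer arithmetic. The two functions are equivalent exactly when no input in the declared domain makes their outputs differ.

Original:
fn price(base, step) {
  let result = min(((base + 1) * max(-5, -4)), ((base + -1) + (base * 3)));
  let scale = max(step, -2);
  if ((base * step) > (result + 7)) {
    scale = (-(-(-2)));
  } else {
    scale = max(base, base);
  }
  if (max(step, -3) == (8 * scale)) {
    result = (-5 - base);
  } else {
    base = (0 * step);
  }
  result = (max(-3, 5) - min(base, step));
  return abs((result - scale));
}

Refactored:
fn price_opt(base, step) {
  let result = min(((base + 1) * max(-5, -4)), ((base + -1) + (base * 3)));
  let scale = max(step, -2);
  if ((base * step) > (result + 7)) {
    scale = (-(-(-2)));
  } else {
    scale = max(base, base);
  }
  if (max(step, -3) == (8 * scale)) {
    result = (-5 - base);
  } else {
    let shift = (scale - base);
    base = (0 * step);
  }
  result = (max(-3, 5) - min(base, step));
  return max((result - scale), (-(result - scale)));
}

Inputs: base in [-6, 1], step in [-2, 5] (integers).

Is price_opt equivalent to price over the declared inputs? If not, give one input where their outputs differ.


Reading the diff, among the changes: statement counts differ; and local variable names differ; and arithmetic usage differs; and min/max/abs usage differs.
Tracing base=-1, step=2: price: result becomes -5; next scale becomes 2; next ((base * step) > (result + 7)) evaluates to false; next scale becomes -1; next (max(step, -3) == (8 * scale)) evaluates to false; next base becomes 0; next result becomes 5; next final value 6 | price_opt: result becomes -5; next scale becomes 2; next ((base * step) > (result + 7)) evaluates to false; next scale becomes -1; next (max(step, -3) == (8 * scale)) evaluates to false; next shift becomes 0; next base becomes 0; next result becomes 5; next final value 6 — matching result 6.
An exhaustive pass over the 64 declared inputs shows identical outputs.
verdict: equivalent


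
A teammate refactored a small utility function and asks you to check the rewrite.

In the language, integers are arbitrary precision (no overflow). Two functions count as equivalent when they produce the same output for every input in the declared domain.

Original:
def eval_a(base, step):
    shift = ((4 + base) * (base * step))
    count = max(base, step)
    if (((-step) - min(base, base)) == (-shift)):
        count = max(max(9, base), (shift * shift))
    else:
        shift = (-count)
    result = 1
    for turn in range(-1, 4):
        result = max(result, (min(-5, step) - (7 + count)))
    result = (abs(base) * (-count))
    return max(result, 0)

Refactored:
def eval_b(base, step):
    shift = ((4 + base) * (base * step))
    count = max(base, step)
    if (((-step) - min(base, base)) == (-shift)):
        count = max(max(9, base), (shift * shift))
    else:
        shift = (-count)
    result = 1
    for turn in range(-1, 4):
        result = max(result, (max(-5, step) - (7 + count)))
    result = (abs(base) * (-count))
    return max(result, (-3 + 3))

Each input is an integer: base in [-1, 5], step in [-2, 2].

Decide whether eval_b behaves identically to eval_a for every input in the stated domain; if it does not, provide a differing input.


Although `min(-5, step)` became `max(-5, step)`, no input in the stated domain can expose it.
One worked example (base=0, step=-2) — eval_a: shift becomes 0; next count becomes 0; next (((-step) - min(base, base)) == (-shift)) evaluates to false; next shift becomes 0; next result becomes 1; next at turn=-1:; next result becomes 1; next at turn=0:; next result becomes 1; next at turn=1:; next result becomes 1; next at turn=2:; next result becomes 1; next at turn=3:; next result becomes 1; next result becomes 0; next final value 0; eval_b: shift becomes 0; next count becomes 0; next (((-step) - min(base, base)) == (-shift)) evaluates to false; next shift becomes 0; next result becomes 1; next at turn=-1:; next result becomes 1; next at turn=0:; next result becomes 1; next at turn=1:; next result becomes 1; next at turn=2:; next result becomes 1; next at turn=3:; next result becomes 1; next result becomes 0; next final value 0; agreement on 0.
Sweeping the whole domain (35 inputs) finds no disagreement.
verdict: equivalent


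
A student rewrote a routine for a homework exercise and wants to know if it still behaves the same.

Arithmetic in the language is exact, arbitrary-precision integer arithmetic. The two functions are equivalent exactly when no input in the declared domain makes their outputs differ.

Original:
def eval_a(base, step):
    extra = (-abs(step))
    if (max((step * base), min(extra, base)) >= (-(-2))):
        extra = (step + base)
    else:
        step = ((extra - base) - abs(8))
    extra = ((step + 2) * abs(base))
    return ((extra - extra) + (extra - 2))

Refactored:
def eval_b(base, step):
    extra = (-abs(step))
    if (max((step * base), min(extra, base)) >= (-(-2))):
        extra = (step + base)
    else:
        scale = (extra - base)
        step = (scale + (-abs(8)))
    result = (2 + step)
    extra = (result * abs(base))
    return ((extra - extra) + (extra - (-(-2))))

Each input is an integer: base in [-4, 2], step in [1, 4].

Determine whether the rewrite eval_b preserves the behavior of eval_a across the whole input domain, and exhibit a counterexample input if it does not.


This is a faithful refactor — statement counts differ; arithmetic usage differs; local variable names differ, but the computed results match everywhere.
One worked example (base=-3, step=3) — eval_a: extra=-3, then (max((step * base), min(extra, base)) >= (-(-2))) is false, then step=-8, then extra=-18, then returns -20; eval_b: extra=-3, then (max((step * base), min(extra, base)) >= (-(-2))) is false, then scale=0, then step=-8, then result=-6, then extra=-18, then returns -20; agreement on -20.
Sweeping the whole domain (28 inputs) finds no disagreement.
verdict: equivalent


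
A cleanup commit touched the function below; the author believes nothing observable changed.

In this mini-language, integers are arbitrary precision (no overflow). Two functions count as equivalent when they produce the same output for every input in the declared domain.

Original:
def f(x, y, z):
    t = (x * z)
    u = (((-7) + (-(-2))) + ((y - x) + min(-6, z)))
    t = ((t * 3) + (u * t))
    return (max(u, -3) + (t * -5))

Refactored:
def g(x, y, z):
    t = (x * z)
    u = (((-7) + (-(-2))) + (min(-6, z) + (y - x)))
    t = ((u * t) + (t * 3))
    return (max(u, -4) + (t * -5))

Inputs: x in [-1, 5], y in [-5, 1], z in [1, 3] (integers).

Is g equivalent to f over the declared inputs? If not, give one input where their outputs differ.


These are not equivalent — on x=-1, y=-5, z=1 the outputs split (-63 vs -64).
f: t := -1 | u := -15 | t := 12 | result -63
g: t := -1 | u := -15 | t := 12 | result -64
verdict: not equivalent; witness: x=-1, y=-5, z=1


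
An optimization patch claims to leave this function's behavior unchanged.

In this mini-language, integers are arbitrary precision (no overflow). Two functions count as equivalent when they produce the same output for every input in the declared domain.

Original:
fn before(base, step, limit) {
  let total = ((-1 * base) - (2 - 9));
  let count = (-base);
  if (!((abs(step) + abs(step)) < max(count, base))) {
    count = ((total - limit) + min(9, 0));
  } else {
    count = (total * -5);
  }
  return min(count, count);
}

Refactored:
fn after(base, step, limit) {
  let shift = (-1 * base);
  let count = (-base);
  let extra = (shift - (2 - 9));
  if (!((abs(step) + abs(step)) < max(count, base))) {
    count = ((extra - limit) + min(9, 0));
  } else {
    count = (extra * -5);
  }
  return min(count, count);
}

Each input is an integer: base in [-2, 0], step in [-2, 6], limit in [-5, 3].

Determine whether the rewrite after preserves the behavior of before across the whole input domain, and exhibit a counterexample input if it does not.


Side by side, the visible changes include: local variable names differ; also statement counts differ.
As a probe, take base=-1, step=4, limit=-5: before runs total = 8; count = 1; (!((abs(step) + abs(step)) < max(count, base))) -> true; count = 13; return 13; after runs shift = 1; count = 1; extra = 8; (!((abs(step) + abs(step)) < max(count, base))) -> true; count = 13; return 13; both end at 13.
Checked all 243 inputs in the declared domain: the outputs agree on every one.
verdict: equivalent


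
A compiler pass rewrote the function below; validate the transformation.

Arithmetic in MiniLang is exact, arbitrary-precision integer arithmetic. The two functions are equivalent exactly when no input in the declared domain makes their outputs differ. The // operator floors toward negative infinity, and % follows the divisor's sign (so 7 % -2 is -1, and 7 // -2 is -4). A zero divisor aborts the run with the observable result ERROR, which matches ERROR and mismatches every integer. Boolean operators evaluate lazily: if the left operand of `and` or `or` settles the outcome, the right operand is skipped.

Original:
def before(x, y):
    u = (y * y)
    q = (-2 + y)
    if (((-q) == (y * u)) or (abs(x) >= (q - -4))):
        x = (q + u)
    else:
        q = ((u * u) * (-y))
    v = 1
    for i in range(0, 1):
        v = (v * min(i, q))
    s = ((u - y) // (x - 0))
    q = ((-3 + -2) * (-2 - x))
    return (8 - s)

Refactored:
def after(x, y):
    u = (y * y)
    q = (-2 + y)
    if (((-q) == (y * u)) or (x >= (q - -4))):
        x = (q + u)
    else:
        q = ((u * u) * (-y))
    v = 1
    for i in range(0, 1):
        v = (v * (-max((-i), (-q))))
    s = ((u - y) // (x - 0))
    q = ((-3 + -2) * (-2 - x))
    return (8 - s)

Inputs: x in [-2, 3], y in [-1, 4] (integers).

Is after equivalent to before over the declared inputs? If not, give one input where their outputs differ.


The rewrite breaks on x=-1, y=-1, where the results are 9 and 10.
before: u = 1; q = -3; (((-q) == (y * u)) or (abs(x) >= (q - -4))) -> true; x = -2; v = 1; [i=0]; v = -3; s = -1; q = 0; return 9
after: u = 1; q = -3; (((-q) == (y * u)) or (x >= (q - -4))) -> false; q = 1; v = 1; [i=0]; v = 0; s = -2; q = 5; return 10
verdict: not equivalent; witness: x=-1, y=-1


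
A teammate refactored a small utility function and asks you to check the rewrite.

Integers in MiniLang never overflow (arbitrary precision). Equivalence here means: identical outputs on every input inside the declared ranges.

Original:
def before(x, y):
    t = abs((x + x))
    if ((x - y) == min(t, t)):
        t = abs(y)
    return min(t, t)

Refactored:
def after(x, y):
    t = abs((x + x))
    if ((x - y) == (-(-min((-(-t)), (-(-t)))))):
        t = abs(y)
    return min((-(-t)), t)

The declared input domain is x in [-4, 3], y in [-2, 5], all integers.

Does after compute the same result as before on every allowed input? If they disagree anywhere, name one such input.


Reading the diff, among the changes: same computation, different form.
Spot check at x=0, y=5 — before: t = 0; ((x - y) == min(t, t)) -> false; return 0. after: t = 0; ((x - y) == (-(-min((-(-t)), (-(-t)))))) -> false; return 0. Both give 0.
Checked all 64 inputs in the declared domain: the outputs agree on every one.
verdict: equivalent


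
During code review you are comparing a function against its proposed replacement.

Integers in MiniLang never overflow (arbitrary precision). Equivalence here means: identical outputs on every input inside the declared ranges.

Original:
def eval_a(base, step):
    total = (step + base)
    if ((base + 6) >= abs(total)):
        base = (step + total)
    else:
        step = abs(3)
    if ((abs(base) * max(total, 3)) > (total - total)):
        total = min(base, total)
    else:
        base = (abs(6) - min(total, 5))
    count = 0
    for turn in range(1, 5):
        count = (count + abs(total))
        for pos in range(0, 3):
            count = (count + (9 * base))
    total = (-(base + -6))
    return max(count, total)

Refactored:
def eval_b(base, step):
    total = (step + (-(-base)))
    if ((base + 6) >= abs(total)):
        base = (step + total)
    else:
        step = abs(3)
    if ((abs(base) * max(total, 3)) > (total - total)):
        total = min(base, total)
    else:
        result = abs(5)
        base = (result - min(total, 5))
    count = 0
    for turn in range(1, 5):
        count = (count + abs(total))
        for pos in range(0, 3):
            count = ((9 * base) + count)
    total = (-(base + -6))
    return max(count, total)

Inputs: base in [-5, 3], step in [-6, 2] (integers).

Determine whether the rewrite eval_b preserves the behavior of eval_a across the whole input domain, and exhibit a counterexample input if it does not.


base=-4, step=2 yields 872 from eval_a but 764 from eval_b.
verdict: not equivalent; witness: base=-4, step=2


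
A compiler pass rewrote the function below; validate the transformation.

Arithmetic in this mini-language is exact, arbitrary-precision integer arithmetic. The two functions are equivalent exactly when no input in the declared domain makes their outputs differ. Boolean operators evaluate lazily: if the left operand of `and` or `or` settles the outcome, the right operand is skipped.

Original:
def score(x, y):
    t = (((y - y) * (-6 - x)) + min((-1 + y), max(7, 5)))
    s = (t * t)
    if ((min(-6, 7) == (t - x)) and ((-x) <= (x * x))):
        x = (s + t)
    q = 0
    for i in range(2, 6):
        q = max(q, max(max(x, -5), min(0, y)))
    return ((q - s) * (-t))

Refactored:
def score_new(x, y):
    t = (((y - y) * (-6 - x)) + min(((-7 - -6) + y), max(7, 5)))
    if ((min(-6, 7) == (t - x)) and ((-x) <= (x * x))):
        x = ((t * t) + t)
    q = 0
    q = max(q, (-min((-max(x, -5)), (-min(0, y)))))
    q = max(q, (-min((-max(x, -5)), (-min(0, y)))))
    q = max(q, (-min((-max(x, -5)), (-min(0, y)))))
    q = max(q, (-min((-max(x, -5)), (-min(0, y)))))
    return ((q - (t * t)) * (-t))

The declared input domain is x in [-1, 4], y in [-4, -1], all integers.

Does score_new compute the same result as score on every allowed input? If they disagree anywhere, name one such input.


Changes here: min/max/abs usage differs, constant usage differs, arithmetic usage differs, loop structure differs, local variable names differ, statement counts differ; the full 24-point sweep finds no disagreement.
verdict: equivalent


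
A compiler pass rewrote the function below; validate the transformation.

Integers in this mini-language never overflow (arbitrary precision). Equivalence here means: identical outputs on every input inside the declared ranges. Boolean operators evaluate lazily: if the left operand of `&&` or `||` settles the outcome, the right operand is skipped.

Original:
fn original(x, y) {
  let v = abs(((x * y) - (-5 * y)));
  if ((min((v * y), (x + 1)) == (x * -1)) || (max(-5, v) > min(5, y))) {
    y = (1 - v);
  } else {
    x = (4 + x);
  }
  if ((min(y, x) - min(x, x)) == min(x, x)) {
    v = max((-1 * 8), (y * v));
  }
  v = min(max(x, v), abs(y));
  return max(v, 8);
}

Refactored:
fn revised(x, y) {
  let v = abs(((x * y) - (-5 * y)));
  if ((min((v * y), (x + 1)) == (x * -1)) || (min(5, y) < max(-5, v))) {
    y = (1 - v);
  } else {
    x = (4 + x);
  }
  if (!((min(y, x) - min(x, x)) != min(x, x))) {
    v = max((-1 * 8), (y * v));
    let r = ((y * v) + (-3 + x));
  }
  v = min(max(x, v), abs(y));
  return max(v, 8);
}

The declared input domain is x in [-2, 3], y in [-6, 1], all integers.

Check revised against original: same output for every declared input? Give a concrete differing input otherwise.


Side by side, the visible changes include: arithmetic usage differs, plus comparison usage differs, plus boolean connective usage differs, plus local variable names differ, plus statement counts differ, plus constant usage differs.
Tracing x=1, y=-2: original: v = 12; ((min((v * y), (x + 1)) == (x * -1)) || (max(-5, v) > min(5, y))) -> true; y = -11; ((min(y, x) - min(x, x)) == min(x, x)) -> false; v = 11; return 11 | revised: v = 12; ((min((v * y), (x + 1)) == (x * -1)) || (min(5, y) < max(-5, v))) -> true; y = -11; (!((min(y, x) - min(x, x)) != min(x, x))) -> false; v = 11; return 11 — matching result 11.
Across all 48 domain points the two functions coincide.
verdict: equivalent


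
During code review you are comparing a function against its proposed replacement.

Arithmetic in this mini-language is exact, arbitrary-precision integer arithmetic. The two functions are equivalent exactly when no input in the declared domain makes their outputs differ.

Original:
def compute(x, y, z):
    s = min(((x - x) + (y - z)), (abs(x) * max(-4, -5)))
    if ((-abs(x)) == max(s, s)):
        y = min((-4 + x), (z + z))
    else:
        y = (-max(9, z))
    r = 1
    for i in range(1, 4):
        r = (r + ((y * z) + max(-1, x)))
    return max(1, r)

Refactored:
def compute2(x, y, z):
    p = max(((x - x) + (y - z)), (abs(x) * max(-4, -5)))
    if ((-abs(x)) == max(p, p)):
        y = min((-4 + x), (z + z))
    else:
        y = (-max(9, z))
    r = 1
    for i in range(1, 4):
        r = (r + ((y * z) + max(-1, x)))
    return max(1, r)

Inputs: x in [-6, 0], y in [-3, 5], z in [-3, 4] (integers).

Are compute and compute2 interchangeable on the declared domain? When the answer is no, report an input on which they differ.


Evaluate both at x=-2, y=-3, z=-1.
compute: s=-8, then ((-abs(x)) == max(s, s)) is false, then y=-9, then r=1, then (i=1), then r=9, then (i=2), then r=17, then (i=3), then r=25, then returns 25
compute2: p=-2, then ((-abs(x)) == max(p, p)) is true, then y=-6, then r=1, then (i=1), then r=6, then (i=2), then r=11, then (i=3), then r=16, then returns 16
25 != 16, so the rewrite changes behavior.
verdict: not equivalent; witness: x=-2, y=-3, z=-1


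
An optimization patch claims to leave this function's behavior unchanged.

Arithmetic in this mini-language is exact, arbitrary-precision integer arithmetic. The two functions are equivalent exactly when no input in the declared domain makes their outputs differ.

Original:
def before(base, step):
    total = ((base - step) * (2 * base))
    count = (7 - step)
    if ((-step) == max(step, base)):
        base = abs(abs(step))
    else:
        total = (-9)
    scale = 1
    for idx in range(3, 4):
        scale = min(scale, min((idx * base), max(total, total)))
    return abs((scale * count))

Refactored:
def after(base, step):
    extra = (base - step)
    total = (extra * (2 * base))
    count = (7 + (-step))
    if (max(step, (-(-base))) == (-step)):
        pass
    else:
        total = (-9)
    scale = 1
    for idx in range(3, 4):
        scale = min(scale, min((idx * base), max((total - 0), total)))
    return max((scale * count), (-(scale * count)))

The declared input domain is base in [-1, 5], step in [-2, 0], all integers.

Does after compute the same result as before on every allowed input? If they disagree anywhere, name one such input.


The rewrite breaks on base=-1, step=0, where the results are 0 and 21.
before: total=2, then count=7, then ((-step) == max(step, base)) is true, then base=0, then scale=1, then (idx=3), then scale=0, then returns 0
after: extra=-1, then total=2, then count=7, then (max(step, (-(-base))) == (-step)) is true, then scale=1, then (idx=3), then scale=-3, then returns 21
verdict: not equivalent; witness: base=-1, step=0
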